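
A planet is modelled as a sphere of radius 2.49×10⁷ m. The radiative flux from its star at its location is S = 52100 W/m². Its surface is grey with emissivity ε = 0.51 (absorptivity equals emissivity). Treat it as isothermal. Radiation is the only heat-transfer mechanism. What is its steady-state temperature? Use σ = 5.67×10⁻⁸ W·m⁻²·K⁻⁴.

T ≈ 692 K

At equilibrium, absorbed power = emitted power.
Absorbing cross-section = πr² = 1.948×10¹⁵ m²; emitting surface = 4πr² = 7.791×10¹⁵ m² (ratio 4).
εS·A_cross = εσ·A_surf·T⁴  ⇒  T⁴ = S/(4σ)   (ε cancels).
T⁴ = 52100/(4·5.67×10⁻⁸) = 2.297×10¹¹ K⁴.
T = (2.297×10¹¹)^(1/4).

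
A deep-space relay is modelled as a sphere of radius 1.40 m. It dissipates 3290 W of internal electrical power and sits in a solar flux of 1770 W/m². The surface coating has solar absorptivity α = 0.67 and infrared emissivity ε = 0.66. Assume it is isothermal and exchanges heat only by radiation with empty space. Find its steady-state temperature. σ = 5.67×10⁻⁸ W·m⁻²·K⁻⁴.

At steady state, absorbed solar power + internal power = radiated power.
Absorbed: α·S·A_cross = 0.67·1770·6.158 = 7302 W (cross-section πr²).
Total input = 7302 + 3290 = 10590 W.
Radiated: εσ·A_surf·T⁴ with A_surf = 4πr² = 24.63 m².
T⁴ = 10590/(0.66·5.67×10⁻⁸·24.63) = 1.149×10¹⁰ K⁴.

T ≈ 327 K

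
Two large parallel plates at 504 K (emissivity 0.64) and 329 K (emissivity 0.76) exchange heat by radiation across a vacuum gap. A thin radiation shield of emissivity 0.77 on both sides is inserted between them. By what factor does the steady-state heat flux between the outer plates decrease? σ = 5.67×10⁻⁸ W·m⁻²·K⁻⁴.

Without shield: q₀ = σΔ(T⁴)/(1/ε₁+1/ε₂−1) with denominator 1.878.
With shield the two gaps are in series; the resistances add: (1/ε₁+1/ε_s−1)+(1/ε_s+1/ε₂−1) = 1.861+1.614 = 3.476.
Heat-flux ratio q₀/q = 3.476/1.878.

factor ≈ 1.85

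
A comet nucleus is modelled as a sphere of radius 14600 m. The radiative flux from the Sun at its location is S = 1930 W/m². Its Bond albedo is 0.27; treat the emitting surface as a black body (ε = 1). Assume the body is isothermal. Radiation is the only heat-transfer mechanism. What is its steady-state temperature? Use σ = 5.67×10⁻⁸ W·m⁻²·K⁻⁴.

At equilibrium, absorbed power = emitted power.
Absorbing cross-section = πr² = 6.697×10⁸ m²; emitting surface = 4πr² = 2.679×10⁹ m² (ratio 4).
(1−a)S·A_cross = εσ·A_surf·T⁴  ⇒  T⁴ = (1−a)S/(4σ).
T⁴ = 0.730·1930/(4·5.67×10⁻⁸) = 6.212×10⁹ K⁴.
T = (6.212×10⁹)^(1/4).

T ≈ 281 K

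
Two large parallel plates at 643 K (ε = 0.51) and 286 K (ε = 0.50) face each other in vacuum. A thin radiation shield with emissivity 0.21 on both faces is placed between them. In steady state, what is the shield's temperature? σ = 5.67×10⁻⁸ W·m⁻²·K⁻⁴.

In steady state the net flux on the hot side equals that on the cold side.
σ(T₁⁴−T_s⁴)/D₁ = σ(T_s⁴−T₂⁴)/D₂, with D₁ = 1/ε₁+1/ε_s−1 = 5.723, D₂ = 1/ε_s+1/ε₂−1 = 5.762.
Solve for T_s⁴: T_s⁴ = (D₂·T₁⁴ + D₁·T₂⁴)/(D₁+D₂) = 8.910×10¹⁰ K⁴.

T_s ≈ 546 K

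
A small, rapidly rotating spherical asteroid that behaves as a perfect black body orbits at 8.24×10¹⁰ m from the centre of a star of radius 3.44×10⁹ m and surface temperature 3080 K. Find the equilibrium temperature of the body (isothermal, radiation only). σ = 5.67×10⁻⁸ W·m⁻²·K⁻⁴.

The star's surface emits σT_*⁴; at distance d the flux is S = σT_*⁴(R_*/d)².
S = 5.67×10⁻⁸·(3080)⁴·(3.44×10⁹/8.24×10¹⁰)² = 8893 W/m².
For an isothermal sphere T⁴ = (1−a)S/(4σ) = 3.921×10¹⁰ K⁴.

T ≈ 445 K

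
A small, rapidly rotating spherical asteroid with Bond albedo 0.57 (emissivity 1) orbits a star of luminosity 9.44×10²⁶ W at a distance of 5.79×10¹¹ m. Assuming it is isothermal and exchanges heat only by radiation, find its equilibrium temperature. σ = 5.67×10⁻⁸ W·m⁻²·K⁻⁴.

First find the stellar flux at distance d: S = L/(4πd²) = 9.44×10²⁶/(4π·(5.79×10¹¹)²) = 224.1 W/m².
For an isothermal sphere, absorbed (1−a)S·πr² = emitted σ·4πr²·T⁴, so T⁴ = (1−a)S/(4σ).
T⁴ = 0.430·224.1/(4·5.67×10⁻⁸) = 4.248×10⁸ K⁴.

T ≈ 144 K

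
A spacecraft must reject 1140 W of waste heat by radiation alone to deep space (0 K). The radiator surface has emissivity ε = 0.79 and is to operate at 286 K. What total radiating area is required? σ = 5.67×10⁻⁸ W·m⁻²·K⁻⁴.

A ≈ 3.80 m²

P = εσA T⁴ ⇒ A = P/(εσT⁴).
T⁴ = 6.691×10⁹ K⁴.
A = 1140/(0.79 × 5.67×10⁻⁸ × 6.691×10⁹).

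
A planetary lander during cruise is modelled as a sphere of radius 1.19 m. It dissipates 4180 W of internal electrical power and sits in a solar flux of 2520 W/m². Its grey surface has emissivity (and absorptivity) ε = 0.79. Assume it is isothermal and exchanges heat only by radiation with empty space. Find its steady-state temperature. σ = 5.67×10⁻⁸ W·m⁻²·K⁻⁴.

At steady state, absorbed solar power + internal power = radiated power.
Absorbed: α·S·A_cross = 0.79·2520·4.449 = 8857 W (cross-section πr²).
Total input = 8857 + 4180 = 13040 W.
Radiated: εσ·A_surf·T⁴ with A_surf = 4πr² = 17.80 m².
T⁴ = 13040/(0.79·5.67×10⁻⁸·17.80) = 1.636×10¹⁰ K⁴.

T ≈ 358 K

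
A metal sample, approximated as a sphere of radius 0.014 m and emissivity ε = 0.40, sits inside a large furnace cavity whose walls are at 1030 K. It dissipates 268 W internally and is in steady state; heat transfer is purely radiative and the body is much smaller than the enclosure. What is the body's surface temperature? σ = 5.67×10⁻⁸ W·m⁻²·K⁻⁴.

T ≈ 1560 K

For a small grey body in a large enclosure, net radiated power = εσA(T⁴ − T_w⁴).
Steady state: P = εσA(T⁴ − T_w⁴) with A = 4πr² = 0.002463 m².
T⁴ = P/(εσA) + T_w⁴ = 268/(0.40·5.67×10⁻⁸·0.002463) + (1030)⁴
    = 4.798×10¹² + 1.126×10¹² = 5.923×10¹² K⁴.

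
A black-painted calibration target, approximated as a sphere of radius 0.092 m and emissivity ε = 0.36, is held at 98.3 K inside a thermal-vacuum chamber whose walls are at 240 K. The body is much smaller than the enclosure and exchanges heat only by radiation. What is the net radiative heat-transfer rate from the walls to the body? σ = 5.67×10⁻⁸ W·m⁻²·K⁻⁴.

For a small grey body in a large enclosure: P_net = εσA(T_body⁴ − T_wall⁴).
A = 4πr² = 0.1064 m²; T_body⁴ − T_wall⁴ = 9.337×10⁷ − 3.318×10⁹ = -3.224×10⁹ K⁴.
|P_net| = 0.36·5.67×10⁻⁸·0.1064·3.224×10⁹.

P_net ≈ 7.00 W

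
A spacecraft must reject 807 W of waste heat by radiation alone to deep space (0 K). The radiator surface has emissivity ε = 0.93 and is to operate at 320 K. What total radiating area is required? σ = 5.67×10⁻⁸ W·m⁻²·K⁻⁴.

A ≈ 1.46 m²

P = εσA T⁴ ⇒ A = P/(εσT⁴).
T⁴ = 1.049×10¹⁰ K⁴.
A = 807/(0.93 × 5.67×10⁻⁸ × 1.049×10¹⁰).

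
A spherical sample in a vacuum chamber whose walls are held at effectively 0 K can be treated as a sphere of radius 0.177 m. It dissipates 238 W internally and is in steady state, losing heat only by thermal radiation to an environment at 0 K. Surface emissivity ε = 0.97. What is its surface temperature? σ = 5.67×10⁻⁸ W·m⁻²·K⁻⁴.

T ≈ 324 K

Steady state: internal power = radiated power, P = εσA T⁴.
Radiating area A = 4πr² = 0.3937 m².
T⁴ = P/(εσA) = 238/(0.97·5.67×10⁻⁸·0.3937) = 1.099×10¹⁰ K⁴.
T = (1.099×10¹⁰)^(1/4).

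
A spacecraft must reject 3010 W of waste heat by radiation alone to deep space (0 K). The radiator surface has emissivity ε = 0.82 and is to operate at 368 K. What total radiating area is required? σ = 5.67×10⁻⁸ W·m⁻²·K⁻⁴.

P = εσA T⁴ ⇒ A = P/(εσT⁴).
T⁴ = 1.834×10¹⁰ K⁴.
A = 3010/(0.82 × 5.67×10⁻⁸ × 1.834×10¹⁰).

A ≈ 3.53 m²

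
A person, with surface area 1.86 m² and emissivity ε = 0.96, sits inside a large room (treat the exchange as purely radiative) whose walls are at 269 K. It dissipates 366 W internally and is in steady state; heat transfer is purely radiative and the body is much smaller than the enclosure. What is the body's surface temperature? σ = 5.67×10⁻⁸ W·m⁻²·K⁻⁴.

T ≈ 307 K

For a small grey body in a large enclosure, net radiated power = εσA(T⁴ − T_w⁴).
Steady state: P = εσA(T⁴ − T_w⁴) with A = 1.86 m².
T⁴ = P/(εσA) + T_w⁴ = 366/(0.96·5.67×10⁻⁸·1.860) + (269)⁴
    = 3.615×10⁹ + 5.236×10⁹ = 8.851×10⁹ K⁴.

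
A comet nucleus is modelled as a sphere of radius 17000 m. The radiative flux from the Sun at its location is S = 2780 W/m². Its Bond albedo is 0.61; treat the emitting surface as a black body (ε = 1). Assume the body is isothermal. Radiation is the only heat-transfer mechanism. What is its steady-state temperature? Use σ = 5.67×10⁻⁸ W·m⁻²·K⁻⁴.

T ≈ 263 K

At equilibrium, absorbed power = emitted power.
Absorbing cross-section = πr² = 9.079×10⁸ m²; emitting surface = 4πr² = 3.632×10⁹ m² (ratio 4).
(1−a)S·A_cross = εσ·A_surf·T⁴  ⇒  T⁴ = (1−a)S/(4σ).
T⁴ = 0.390·2780/(4·5.67×10⁻⁸) = 4.780×10⁹ K⁴.
T = (4.780×10⁹)^(1/4).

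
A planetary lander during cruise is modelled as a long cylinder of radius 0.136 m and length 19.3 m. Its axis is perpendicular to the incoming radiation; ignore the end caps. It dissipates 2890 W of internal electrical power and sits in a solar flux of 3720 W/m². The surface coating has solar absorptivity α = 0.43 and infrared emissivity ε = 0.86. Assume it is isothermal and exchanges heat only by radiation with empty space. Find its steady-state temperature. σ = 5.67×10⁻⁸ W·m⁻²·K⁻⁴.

At steady state, absorbed solar power + internal power = radiated power.
Absorbed: α·S·A_cross = 0.43·3720·5.250 = 8397 W (cross-section 2rL).
Total input = 8397 + 2890 = 11290 W.
Radiated: εσ·A_surf·T⁴ with A_surf = 2πrL = 16.49 m².
T⁴ = 11290/(0.86·5.67×10⁻⁸·16.49) = 1.404×10¹⁰ K⁴.

T ≈ 344 K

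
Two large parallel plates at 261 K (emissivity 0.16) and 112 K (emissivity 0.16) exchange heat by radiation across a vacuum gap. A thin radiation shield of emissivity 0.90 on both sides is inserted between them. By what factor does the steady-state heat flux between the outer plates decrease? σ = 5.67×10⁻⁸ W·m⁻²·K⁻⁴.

factor ≈ 1.11

Without shield: q₀ = σΔ(T⁴)/(1/ε₁+1/ε₂−1) with denominator 11.50.
With shield the two gaps are in series; the resistances add: (1/ε₁+1/ε_s−1)+(1/ε_s+1/ε₂−1) = 6.361+6.361 = 12.72.
Heat-flux ratio q₀/q = 12.72/11.50.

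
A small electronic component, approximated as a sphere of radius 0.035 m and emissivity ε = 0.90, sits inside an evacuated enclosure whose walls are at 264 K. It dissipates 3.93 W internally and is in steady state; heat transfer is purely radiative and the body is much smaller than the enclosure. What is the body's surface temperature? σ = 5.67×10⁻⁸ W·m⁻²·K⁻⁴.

T ≈ 315 K

For a small grey body in a large enclosure, net radiated power = εσA(T⁴ − T_w⁴).
Steady state: P = εσA(T⁴ − T_w⁴) with A = 4πr² = 0.01539 m².
T⁴ = P/(εσA) + T_w⁴ = 3.93/(0.90·5.67×10⁻⁸·0.01539) + (264)⁴
    = 5.003×10⁹ + 4.858×10⁹ = 9.860×10⁹ K⁴.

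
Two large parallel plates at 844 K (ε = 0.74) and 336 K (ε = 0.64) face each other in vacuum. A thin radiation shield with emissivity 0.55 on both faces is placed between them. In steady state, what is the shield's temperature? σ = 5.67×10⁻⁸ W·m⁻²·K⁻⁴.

In steady state the net flux on the hot side equals that on the cold side.
σ(T₁⁴−T_s⁴)/D₁ = σ(T_s⁴−T₂⁴)/D₂, with D₁ = 1/ε₁+1/ε_s−1 = 2.170, D₂ = 1/ε_s+1/ε₂−1 = 2.381.
Solve for T_s⁴: T_s⁴ = (D₂·T₁⁴ + D₁·T₂⁴)/(D₁+D₂) = 2.716×10¹¹ K⁴.

T_s ≈ 722 K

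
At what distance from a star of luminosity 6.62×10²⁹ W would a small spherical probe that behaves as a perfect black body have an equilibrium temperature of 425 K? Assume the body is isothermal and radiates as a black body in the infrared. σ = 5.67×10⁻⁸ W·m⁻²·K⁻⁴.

d ≈ 2.67×10¹² m

For an isothermal black-emitting sphere, (1−a)S·πr² = σ·4πr²·T⁴ ⇒ S = 4σT⁴/(1−a).
S = 4·5.67×10⁻⁸·(425)⁴/1.00 = 7399 W/m².
Flux falls as S = L/(4πd²), so d = √(L/(4πS)) = √(6.62×10²⁹/(4π·7399)).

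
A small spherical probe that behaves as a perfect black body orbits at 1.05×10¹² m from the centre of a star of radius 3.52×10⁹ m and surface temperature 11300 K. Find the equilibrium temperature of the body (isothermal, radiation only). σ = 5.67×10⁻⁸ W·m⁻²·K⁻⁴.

T ≈ 463 K

The star's surface emits σT_*⁴; at distance d the flux is S = σT_*⁴(R_*/d)².
S = 5.67×10⁻⁸·(11300)⁴·(3.52×10⁹/1.05×10¹²)² = 10390 W/m².
For an isothermal sphere T⁴ = (1−a)S/(4σ) = 4.581×10¹⁰ K⁴.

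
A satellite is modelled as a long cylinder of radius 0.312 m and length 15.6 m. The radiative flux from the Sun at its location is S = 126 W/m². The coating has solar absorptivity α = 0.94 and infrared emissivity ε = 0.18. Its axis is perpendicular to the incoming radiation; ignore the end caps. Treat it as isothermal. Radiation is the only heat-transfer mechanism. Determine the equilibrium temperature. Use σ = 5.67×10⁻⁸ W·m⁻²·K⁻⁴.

At equilibrium, absorbed power = emitted power.
Absorbing cross-section = 2rL = 9.734 m²; emitting surface = 2πrL = 30.58 m² (ratio π).
αS·A_cross = εσ·A_surf·T⁴  ⇒  T⁴ = αS/(ε·πσ).
T⁴ = 0.940·126/(0.18·π·5.67×10⁻⁸) = 3.694×10⁹ K⁴.
T = (3.694×10⁹)^(1/4).

T ≈ 247 K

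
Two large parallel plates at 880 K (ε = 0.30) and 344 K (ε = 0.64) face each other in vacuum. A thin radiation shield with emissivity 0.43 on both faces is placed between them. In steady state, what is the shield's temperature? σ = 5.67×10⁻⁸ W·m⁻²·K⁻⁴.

T_s ≈ 699 K

In steady state the net flux on the hot side equals that on the cold side.
σ(T₁⁴−T_s⁴)/D₁ = σ(T_s⁴−T₂⁴)/D₂, with D₁ = 1/ε₁+1/ε_s−1 = 4.659, D₂ = 1/ε_s+1/ε₂−1 = 2.888.
Solve for T_s⁴: T_s⁴ = (D₂·T₁⁴ + D₁·T₂⁴)/(D₁+D₂) = 2.381×10¹¹ K⁴.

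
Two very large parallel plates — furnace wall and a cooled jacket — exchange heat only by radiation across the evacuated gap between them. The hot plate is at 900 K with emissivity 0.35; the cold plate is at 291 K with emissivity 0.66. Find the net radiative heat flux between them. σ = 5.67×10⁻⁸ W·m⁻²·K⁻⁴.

For two infinite grey parallel plates, q = σ(T₁⁴ − T₂⁴)/(1/ε₁ + 1/ε₂ − 1).
T₁⁴ − T₂⁴ = 6.561×10¹¹ − 7.171×10⁹ = 6.489×10¹¹ K⁴.
1/ε₁ + 1/ε₂ − 1 = 2.857 + 1.515 − 1 = 3.372.
q = 5.67×10⁻⁸ × 6.489×10¹¹ / 3.372.

q ≈ 10900 W/m²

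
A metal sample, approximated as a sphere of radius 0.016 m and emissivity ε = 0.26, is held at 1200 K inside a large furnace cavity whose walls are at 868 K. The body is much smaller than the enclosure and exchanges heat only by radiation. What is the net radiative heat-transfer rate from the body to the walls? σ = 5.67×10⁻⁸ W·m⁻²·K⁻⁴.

For a small grey body in a large enclosure: P_net = εσA(T_body⁴ − T_wall⁴).
A = 4πr² = 0.003217 m²; T_body⁴ − T_wall⁴ = 2.074×10¹² − 5.676×10¹¹ = 1.506×10¹² K⁴.
|P_net| = 0.26·5.67×10⁻⁸·0.003217·1.506×10¹².

P_net ≈ 71.4 W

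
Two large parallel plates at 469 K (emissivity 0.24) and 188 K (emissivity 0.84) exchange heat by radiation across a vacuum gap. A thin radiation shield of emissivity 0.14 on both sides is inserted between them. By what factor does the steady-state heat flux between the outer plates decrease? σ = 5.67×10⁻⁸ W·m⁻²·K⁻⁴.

factor ≈ 4.05

Without shield: q₀ = σΔ(T⁴)/(1/ε₁+1/ε₂−1) with denominator 4.357.
With shield the two gaps are in series; the resistances add: (1/ε₁+1/ε_s−1)+(1/ε_s+1/ε₂−1) = 10.31+7.333 = 17.64.
Heat-flux ratio q₀/q = 17.64/4.357.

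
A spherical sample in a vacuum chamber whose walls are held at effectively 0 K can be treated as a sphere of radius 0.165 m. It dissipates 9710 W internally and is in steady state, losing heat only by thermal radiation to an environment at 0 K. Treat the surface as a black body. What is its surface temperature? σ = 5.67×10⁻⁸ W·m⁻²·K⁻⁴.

Steady state: internal power = radiated power, P = εσA T⁴.
Radiating area A = 4πr² = 0.3421 m².
T⁴ = P/(εσA) = 9710/(1.0·5.67×10⁻⁸·0.3421) = 5.006×10¹¹ K⁴.
T = (5.006×10¹¹)^(1/4).

T ≈ 841 K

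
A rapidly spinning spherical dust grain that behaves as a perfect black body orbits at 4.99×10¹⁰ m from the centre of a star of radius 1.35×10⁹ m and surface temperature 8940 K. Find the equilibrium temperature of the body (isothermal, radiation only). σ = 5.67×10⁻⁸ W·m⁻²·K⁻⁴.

T ≈ 1040 K

The star's surface emits σT_*⁴; at distance d the flux is S = σT_*⁴(R_*/d)².
S = 5.67×10⁻⁸·(8940)⁴·(1.35×10⁹/4.99×10¹⁰)² = 2.651×10⁵ W/m².
For an isothermal sphere T⁴ = (1−a)S/(4σ) = 1.169×10¹² K⁴.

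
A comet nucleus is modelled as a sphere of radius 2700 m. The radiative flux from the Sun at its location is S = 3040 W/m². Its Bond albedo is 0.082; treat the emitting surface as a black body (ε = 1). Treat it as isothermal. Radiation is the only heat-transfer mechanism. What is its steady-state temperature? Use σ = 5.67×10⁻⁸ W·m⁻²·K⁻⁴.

T ≈ 333 K

At equilibrium, absorbed power = emitted power.
Absorbing cross-section = πr² = 2.290×10⁷ m²; emitting surface = 4πr² = 9.161×10⁷ m² (ratio 4).
(1−a)S·A_cross = εσ·A_surf·T⁴  ⇒  T⁴ = (1−a)S/(4σ).
T⁴ = 0.918·3040/(4·5.67×10⁻⁸) = 1.230×10¹⁰ K⁴.
T = (1.230×10¹⁰)^(1/4).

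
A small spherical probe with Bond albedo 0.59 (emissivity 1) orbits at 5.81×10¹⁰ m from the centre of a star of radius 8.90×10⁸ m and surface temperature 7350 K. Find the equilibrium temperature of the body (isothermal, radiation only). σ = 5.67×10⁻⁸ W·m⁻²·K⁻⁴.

The star's surface emits σT_*⁴; at distance d the flux is S = σT_*⁴(R_*/d)².
S = 5.67×10⁻⁸·(7350)⁴·(8.90×10⁸/5.81×10¹⁰)² = 38830 W/m².
For an isothermal sphere T⁴ = (1−a)S/(4σ) = 7.019×10¹⁰ K⁴.

T ≈ 515 K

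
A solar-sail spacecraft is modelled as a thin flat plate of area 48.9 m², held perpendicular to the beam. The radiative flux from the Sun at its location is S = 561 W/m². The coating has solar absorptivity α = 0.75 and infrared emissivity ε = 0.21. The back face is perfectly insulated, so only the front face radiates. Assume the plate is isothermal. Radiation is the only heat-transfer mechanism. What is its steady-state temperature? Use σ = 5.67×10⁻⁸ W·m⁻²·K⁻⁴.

T ≈ 434 K

At equilibrium, absorbed power = emitted power.
Absorbing cross-section = A = 48.90 m²; emitting surface = A = 48.90 m² (ratio 1).
αS·A_cross = εσ·A_surf·T⁴  ⇒  T⁴ = αS/(ε·1σ).
T⁴ = 0.750·561/(0.21·1·5.67×10⁻⁸) = 3.534×10¹⁰ K⁴.
T = (3.534×10¹⁰)^(1/4).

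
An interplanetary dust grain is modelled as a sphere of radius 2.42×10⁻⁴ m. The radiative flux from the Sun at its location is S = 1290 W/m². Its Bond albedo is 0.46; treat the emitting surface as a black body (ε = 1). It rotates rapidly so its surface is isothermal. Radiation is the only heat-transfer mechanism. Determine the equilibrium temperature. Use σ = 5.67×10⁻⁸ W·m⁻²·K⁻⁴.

At equilibrium, absorbed power = emitted power.
Absorbing cross-section = πr² = 1.840×10⁻⁷ m²; emitting surface = 4πr² = 7.359×10⁻⁷ m² (ratio 4).
(1−a)S·A_cross = εσ·A_surf·T⁴  ⇒  T⁴ = (1−a)S/(4σ).
T⁴ = 0.540·1290/(4·5.67×10⁻⁸) = 3.071×10⁹ K⁴.
T = (3.071×10⁹)^(1/4).

T ≈ 235 K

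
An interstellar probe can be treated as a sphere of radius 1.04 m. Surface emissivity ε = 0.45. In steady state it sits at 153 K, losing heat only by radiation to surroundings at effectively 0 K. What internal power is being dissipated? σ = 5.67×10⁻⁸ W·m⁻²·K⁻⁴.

P ≈ 190 W

Steady state: P = εσA T⁴.
A = 4πr² = 13.59 m²; T⁴ = (153)⁴ = 5.480×10⁸ K⁴.
P = 0.45 × 5.67×10⁻⁸ × 13.59 × 5.480×10⁸.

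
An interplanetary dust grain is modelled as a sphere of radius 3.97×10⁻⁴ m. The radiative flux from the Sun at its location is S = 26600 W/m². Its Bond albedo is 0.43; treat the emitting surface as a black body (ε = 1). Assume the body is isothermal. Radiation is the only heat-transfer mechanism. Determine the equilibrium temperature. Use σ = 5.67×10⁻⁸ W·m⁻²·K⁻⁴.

T ≈ 508 K

At equilibrium, absorbed power = emitted power.
Absorbing cross-section = πr² = 4.951×10⁻⁷ m²; emitting surface = 4πr² = 1.981×10⁻⁶ m² (ratio 4).
(1−a)S·A_cross = εσ·A_surf·T⁴  ⇒  T⁴ = (1−a)S/(4σ).
T⁴ = 0.570·26600/(4·5.67×10⁻⁸) = 6.685×10¹⁰ K⁴.
T = (6.685×10¹⁰)^(1/4).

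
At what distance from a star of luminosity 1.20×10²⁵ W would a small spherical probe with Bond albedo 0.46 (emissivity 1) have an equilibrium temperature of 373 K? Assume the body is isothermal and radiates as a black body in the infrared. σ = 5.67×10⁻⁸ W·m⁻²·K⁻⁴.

For an isothermal black-emitting sphere, (1−a)S·πr² = σ·4πr²·T⁴ ⇒ S = 4σT⁴/(1−a).
S = 4·5.67×10⁻⁸·(373)⁴/0.540 = 8130 W/m².
Flux falls as S = L/(4πd²), so d = √(L/(4πS)) = √(1.20×10²⁵/(4π·8130)).

d ≈ 1.08×10¹⁰ m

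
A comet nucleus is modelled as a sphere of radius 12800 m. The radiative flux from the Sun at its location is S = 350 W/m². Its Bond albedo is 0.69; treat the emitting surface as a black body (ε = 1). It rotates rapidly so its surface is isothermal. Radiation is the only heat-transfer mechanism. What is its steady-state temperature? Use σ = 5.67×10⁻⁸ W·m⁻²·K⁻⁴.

T ≈ 148 K

At equilibrium, absorbed power = emitted power.
Absorbing cross-section = πr² = 5.147×10⁸ m²; emitting surface = 4πr² = 2.059×10⁹ m² (ratio 4).
(1−a)S·A_cross = εσ·A_surf·T⁴  ⇒  T⁴ = (1−a)S/(4σ).
T⁴ = 0.310·350/(4·5.67×10⁻⁸) = 4.784×10⁸ K⁴.
T = (4.784×10⁸)^(1/4).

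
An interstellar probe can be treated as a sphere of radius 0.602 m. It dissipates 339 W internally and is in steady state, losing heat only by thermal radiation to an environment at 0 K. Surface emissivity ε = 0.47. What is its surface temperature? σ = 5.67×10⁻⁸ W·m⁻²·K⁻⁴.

T ≈ 230 K

Steady state: internal power = radiated power, P = εσA T⁴.
Radiating area A = 4πr² = 4.554 m².
T⁴ = P/(εσA) = 339/(0.47·5.67×10⁻⁸·4.554) = 2.793×10⁹ K⁴.
T = (2.793×10⁹)^(1/4).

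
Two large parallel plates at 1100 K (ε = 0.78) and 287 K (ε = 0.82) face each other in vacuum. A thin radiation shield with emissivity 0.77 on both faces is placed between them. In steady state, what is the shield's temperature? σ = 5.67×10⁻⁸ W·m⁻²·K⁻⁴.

In steady state the net flux on the hot side equals that on the cold side.
σ(T₁⁴−T_s⁴)/D₁ = σ(T_s⁴−T₂⁴)/D₂, with D₁ = 1/ε₁+1/ε_s−1 = 1.581, D₂ = 1/ε_s+1/ε₂−1 = 1.518.
Solve for T_s⁴: T_s⁴ = (D₂·T₁⁴ + D₁·T₂⁴)/(D₁+D₂) = 7.207×10¹¹ K⁴.

T_s ≈ 921 K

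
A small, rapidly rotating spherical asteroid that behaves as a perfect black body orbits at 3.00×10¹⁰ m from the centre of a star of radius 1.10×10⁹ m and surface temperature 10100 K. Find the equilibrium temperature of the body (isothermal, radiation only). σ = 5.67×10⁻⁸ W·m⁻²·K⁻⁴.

The star's surface emits σT_*⁴; at distance d the flux is S = σT_*⁴(R_*/d)².
S = 5.67×10⁻⁸·(10100)⁴·(1.10×10⁹/3.00×10¹⁰)² = 7.933×10⁵ W/m².
For an isothermal sphere T⁴ = (1−a)S/(4σ) = 3.498×10¹² K⁴.

T ≈ 1370 K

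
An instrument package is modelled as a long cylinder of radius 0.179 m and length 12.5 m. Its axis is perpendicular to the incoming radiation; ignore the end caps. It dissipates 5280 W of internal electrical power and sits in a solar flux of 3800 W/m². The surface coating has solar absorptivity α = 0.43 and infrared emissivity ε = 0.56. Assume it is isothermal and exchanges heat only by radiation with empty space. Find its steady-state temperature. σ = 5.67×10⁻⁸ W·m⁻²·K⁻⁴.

T ≈ 410 K

At steady state, absorbed solar power + internal power = radiated power.
Absorbed: α·S·A_cross = 0.43·3800·4.475 = 7312 W (cross-section 2rL).
Total input = 7312 + 5280 = 12590 W.
Radiated: εσ·A_surf·T⁴ with A_surf = 2πrL = 14.06 m².
T⁴ = 12590/(0.56·5.67×10⁻⁸·14.06) = 2.821×10¹⁰ K⁴.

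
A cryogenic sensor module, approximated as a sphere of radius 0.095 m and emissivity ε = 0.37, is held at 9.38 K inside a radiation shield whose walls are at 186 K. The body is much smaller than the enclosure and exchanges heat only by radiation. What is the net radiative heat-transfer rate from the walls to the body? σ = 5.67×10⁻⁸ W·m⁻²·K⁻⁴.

P_net ≈ 2.85 W

For a small grey body in a large enclosure: P_net = εσA(T_body⁴ − T_wall⁴).
A = 4πr² = 0.1134 m²; T_body⁴ − T_wall⁴ = 7741 − 1.197×10⁹ = -1.197×10⁹ K⁴.
|P_net| = 0.37·5.67×10⁻⁸·0.1134·1.197×10⁹.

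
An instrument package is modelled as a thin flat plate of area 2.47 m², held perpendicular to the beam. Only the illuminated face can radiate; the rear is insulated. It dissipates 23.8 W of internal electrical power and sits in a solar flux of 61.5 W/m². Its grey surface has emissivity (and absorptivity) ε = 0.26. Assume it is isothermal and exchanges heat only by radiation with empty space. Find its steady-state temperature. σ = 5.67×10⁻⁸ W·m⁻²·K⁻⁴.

T ≈ 204 K

At steady state, absorbed solar power + internal power = radiated power.
Absorbed: α·S·A_cross = 0.26·61.5·2.470 = 39.50 W (cross-section A).
Total input = 39.50 + 23.8 = 63.30 W.
Radiated: εσ·A_surf·T⁴ with A_surf = A = 2.470 m².
T⁴ = 63.30/(0.26·5.67×10⁻⁸·2.470) = 1.738×10⁹ K⁴.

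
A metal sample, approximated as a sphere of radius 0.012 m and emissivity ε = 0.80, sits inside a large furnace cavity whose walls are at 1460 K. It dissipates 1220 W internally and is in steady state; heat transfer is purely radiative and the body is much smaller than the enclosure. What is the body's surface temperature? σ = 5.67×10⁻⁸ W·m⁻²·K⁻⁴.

For a small grey body in a large enclosure, net radiated power = εσA(T⁴ − T_w⁴).
Steady state: P = εσA(T⁴ − T_w⁴) with A = 4πr² = 0.001810 m².
T⁴ = P/(εσA) + T_w⁴ = 1220/(0.80·5.67×10⁻⁸·0.001810) + (1460)⁴
    = 1.486×10¹³ + 4.544×10¹² = 1.941×10¹³ K⁴.

T ≈ 2100 K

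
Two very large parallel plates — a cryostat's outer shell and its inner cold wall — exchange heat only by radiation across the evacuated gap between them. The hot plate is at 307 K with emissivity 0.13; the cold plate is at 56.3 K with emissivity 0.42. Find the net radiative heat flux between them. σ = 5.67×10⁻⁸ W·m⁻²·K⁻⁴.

For two infinite grey parallel plates, q = σ(T₁⁴ − T₂⁴)/(1/ε₁ + 1/ε₂ − 1).
T₁⁴ − T₂⁴ = 8.883×10⁹ − 1.005×10⁷ = 8.873×10⁹ K⁴.
1/ε₁ + 1/ε₂ − 1 = 7.692 + 2.381 − 1 = 9.073.
q = 5.67×10⁻⁸ × 8.873×10⁹ / 9.073.

q ≈ 55.4 W/m²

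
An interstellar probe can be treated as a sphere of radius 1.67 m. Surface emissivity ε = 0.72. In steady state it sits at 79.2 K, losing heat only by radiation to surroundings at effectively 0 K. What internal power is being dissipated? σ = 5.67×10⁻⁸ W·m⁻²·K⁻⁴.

P ≈ 56.3 W

Steady state: P = εσA T⁴.
A = 4πr² = 35.05 m²; T⁴ = (79.2)⁴ = 3.935×10⁷ K⁴.
P = 0.72 × 5.67×10⁻⁸ × 35.05 × 3.935×10⁷.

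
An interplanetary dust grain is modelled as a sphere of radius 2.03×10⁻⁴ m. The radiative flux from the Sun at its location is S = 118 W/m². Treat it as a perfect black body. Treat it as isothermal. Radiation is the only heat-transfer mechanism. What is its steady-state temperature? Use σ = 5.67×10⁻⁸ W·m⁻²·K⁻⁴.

At equilibrium, absorbed power = emitted power.
Absorbing cross-section = πr² = 1.295×10⁻⁷ m²; emitting surface = 4πr² = 5.178×10⁻⁷ m² (ratio 4).
S·A_cross = εσ·A_surf·T⁴  ⇒  T⁴ = S/(4σ).
T⁴ = 1.00·118/(4·5.67×10⁻⁸) = 5.203×10⁸ K⁴.
T = (5.203×10⁸)^(1/4).

T ≈ 151 K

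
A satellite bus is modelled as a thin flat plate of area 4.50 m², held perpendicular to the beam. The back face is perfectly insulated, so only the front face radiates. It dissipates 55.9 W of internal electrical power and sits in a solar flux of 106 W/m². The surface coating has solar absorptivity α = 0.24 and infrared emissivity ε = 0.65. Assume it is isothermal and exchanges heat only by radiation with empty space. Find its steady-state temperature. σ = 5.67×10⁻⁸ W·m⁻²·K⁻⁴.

T ≈ 179 K

At steady state, absorbed solar power + internal power = radiated power.
Absorbed: α·S·A_cross = 0.24·106·4.500 = 114.5 W (cross-section A).
Total input = 114.5 + 55.9 = 170.4 W.
Radiated: εσ·A_surf·T⁴ with A_surf = A = 4.500 m².
T⁴ = 170.4/(0.65·5.67×10⁻⁸·4.500) = 1.027×10⁹ K⁴.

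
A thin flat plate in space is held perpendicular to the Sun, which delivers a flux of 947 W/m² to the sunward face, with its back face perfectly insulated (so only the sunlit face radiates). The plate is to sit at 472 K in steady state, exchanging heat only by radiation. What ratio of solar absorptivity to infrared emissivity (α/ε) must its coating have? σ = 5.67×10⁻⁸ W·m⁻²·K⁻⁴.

Balance: αS·A = εσ·1A·T⁴ ⇒ α/ε = σT⁴/S.
α/ε = 5.67×10⁻⁸·(472)⁴/947 = 5.67×10⁻⁸·4.963×10¹⁰/947.

α/ε ≈ 2.97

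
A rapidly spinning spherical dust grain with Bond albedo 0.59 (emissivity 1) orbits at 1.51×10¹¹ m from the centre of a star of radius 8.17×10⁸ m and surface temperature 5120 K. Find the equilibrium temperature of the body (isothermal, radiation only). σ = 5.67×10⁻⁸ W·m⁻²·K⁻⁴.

T ≈ 213 K

The star's surface emits σT_*⁴; at distance d the flux is S = σT_*⁴(R_*/d)².
S = 5.67×10⁻⁸·(5120)⁴·(8.17×10⁸/1.51×10¹¹)² = 1141 W/m².
For an isothermal sphere T⁴ = (1−a)S/(4σ) = 2.062×10⁹ K⁴.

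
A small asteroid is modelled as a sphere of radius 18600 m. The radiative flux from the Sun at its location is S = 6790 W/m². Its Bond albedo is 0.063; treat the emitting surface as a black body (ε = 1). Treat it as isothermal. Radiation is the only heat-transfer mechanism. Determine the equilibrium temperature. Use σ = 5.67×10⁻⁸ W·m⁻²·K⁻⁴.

T ≈ 409 K

At equilibrium, absorbed power = emitted power.
Absorbing cross-section = πr² = 1.087×10⁹ m²; emitting surface = 4πr² = 4.347×10⁹ m² (ratio 4).
(1−a)S·A_cross = εσ·A_surf·T⁴  ⇒  T⁴ = (1−a)S/(4σ).
T⁴ = 0.937·6790/(4·5.67×10⁻⁸) = 2.805×10¹⁰ K⁴.
T = (2.805×10¹⁰)^(1/4).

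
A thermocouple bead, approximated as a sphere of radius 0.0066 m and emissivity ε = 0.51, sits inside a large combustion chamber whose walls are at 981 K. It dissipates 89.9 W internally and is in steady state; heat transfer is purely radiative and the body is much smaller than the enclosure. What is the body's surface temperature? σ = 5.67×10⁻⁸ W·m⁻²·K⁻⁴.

T ≈ 1600 K

For a small grey body in a large enclosure, net radiated power = εσA(T⁴ − T_w⁴).
Steady state: P = εσA(T⁴ − T_w⁴) with A = 4πr² = 5.474×10⁻⁴ m².
T⁴ = P/(εσA) + T_w⁴ = 89.9/(0.51·5.67×10⁻⁸·5.474×10⁻⁴) + (981)⁴
    = 5.679×10¹² + 9.261×10¹¹ = 6.606×10¹² K⁴.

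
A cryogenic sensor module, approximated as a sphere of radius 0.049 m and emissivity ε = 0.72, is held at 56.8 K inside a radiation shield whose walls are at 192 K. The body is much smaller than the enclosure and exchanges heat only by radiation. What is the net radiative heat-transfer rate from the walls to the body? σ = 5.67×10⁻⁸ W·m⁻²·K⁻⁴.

For a small grey body in a large enclosure: P_net = εσA(T_body⁴ − T_wall⁴).
A = 4πr² = 0.03017 m²; T_body⁴ − T_wall⁴ = 1.041×10⁷ − 1.359×10⁹ = -1.349×10⁹ K⁴.
|P_net| = 0.72·5.67×10⁻⁸·0.03017·1.349×10⁹.

P_net ≈ 1.66 W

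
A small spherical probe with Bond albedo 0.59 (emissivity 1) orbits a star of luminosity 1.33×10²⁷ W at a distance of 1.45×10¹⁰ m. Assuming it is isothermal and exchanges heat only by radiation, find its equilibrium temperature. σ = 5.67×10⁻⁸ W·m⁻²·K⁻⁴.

T ≈ 977 K

First find the stellar flux at distance d: S = L/(4πd²) = 1.33×10²⁷/(4π·(1.45×10¹⁰)²) = 5.034×10⁵ W/m².
For an isothermal sphere, absorbed (1−a)S·πr² = emitted σ·4πr²·T⁴, so T⁴ = (1−a)S/(4σ).
T⁴ = 0.410·5.034×10⁵/(4·5.67×10⁻⁸) = 9.100×10¹¹ K⁴.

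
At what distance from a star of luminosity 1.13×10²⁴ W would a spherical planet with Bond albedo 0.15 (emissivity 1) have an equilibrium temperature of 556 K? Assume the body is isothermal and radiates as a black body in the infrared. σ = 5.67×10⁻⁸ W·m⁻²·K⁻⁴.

d ≈ 1.88×10⁹ m

For an isothermal black-emitting sphere, (1−a)S·πr² = σ·4πr²·T⁴ ⇒ S = 4σT⁴/(1−a).
S = 4·5.67×10⁻⁸·(556)⁴/0.850 = 25500 W/m².
Flux falls as S = L/(4πd²), so d = √(L/(4πS)) = √(1.13×10²⁴/(4π·25500)).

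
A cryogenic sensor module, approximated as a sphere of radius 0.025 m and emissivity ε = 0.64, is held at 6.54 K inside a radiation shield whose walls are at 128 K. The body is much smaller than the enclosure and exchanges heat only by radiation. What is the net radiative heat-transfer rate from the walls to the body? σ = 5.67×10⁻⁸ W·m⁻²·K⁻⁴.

P_net ≈ 0.0765 W

For a small grey body in a large enclosure: P_net = εσA(T_body⁴ − T_wall⁴).
A = 4πr² = 0.007854 m²; T_body⁴ − T_wall⁴ = 1829 − 2.684×10⁸ = -2.684×10⁸ K⁴.
|P_net| = 0.64·5.67×10⁻⁸·0.007854·2.684×10⁸.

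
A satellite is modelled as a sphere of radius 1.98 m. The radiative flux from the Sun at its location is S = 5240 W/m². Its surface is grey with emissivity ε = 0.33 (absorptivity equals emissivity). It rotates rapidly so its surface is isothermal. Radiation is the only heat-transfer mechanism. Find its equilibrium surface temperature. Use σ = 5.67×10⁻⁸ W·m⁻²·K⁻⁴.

At equilibrium, absorbed power = emitted power.
Absorbing cross-section = πr² = 12.32 m²; emitting surface = 4πr² = 49.27 m² (ratio 4).
εS·A_cross = εσ·A_surf·T⁴  ⇒  T⁴ = S/(4σ)   (ε cancels).
T⁴ = 5240/(4·5.67×10⁻⁸) = 2.310×10¹⁰ K⁴.
T = (2.310×10¹⁰)^(1/4).

T ≈ 390 K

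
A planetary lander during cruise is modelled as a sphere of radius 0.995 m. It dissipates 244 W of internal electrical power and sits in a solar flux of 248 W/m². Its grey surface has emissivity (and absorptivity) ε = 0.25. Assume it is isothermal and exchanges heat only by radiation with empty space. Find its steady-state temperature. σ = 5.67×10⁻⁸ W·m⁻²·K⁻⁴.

At steady state, absorbed solar power + internal power = radiated power.
Absorbed: α·S·A_cross = 0.25·248·3.110 = 192.8 W (cross-section πr²).
Total input = 192.8 + 244 = 436.8 W.
Radiated: εσ·A_surf·T⁴ with A_surf = 4πr² = 12.44 m².
T⁴ = 436.8/(0.25·5.67×10⁻⁸·12.44) = 2.477×10⁹ K⁴.

T ≈ 223 K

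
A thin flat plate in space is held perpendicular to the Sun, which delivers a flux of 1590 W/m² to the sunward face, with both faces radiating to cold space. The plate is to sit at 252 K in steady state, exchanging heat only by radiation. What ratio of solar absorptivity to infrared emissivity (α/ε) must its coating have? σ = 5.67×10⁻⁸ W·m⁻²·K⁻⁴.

α/ε ≈ 0.288

Balance: αS·A = εσ·2A·T⁴ ⇒ α/ε = 2σT⁴/S.
α/ε = 2·5.67×10⁻⁸·(252)⁴/1590 = 2·5.67×10⁻⁸·4.033×10⁹/1590.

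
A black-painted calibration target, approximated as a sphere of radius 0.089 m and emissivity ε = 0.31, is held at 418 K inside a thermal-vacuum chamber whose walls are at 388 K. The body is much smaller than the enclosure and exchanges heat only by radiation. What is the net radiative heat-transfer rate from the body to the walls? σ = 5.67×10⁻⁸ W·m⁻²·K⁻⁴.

P_net ≈ 13.8 W

For a small grey body in a large enclosure: P_net = εσA(T_body⁴ − T_wall⁴).
A = 4πr² = 0.09954 m²; T_body⁴ − T_wall⁴ = 3.053×10¹⁰ − 2.266×10¹⁰ = 7.865×10⁹ K⁴.
|P_net| = 0.31·5.67×10⁻⁸·0.09954·7.865×10⁹.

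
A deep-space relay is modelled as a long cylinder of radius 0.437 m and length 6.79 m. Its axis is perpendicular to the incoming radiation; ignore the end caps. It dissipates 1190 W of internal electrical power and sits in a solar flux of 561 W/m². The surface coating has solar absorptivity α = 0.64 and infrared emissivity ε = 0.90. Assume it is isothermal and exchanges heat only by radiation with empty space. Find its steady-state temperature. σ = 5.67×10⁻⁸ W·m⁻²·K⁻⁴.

T ≈ 243 K

At steady state, absorbed solar power + internal power = radiated power.
Absorbed: α·S·A_cross = 0.64·561·5.934 = 2131 W (cross-section 2rL).
Total input = 2131 + 1190 = 3321 W.
Radiated: εσ·A_surf·T⁴ with A_surf = 2πrL = 18.64 m².
T⁴ = 3321/(0.90·5.67×10⁻⁸·18.64) = 3.490×10⁹ K⁴.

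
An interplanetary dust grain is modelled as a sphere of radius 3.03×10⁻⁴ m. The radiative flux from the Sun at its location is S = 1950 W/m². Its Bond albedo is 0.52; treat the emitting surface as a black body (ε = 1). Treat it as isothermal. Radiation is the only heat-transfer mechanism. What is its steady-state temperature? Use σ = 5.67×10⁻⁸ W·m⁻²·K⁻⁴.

T ≈ 253 K

At equilibrium, absorbed power = emitted power.
Absorbing cross-section = πr² = 2.884×10⁻⁷ m²; emitting surface = 4πr² = 1.154×10⁻⁶ m² (ratio 4).
(1−a)S·A_cross = εσ·A_surf·T⁴  ⇒  T⁴ = (1−a)S/(4σ).
T⁴ = 0.480·1950/(4·5.67×10⁻⁸) = 4.127×10⁹ K⁴.
T = (4.127×10⁹)^(1/4).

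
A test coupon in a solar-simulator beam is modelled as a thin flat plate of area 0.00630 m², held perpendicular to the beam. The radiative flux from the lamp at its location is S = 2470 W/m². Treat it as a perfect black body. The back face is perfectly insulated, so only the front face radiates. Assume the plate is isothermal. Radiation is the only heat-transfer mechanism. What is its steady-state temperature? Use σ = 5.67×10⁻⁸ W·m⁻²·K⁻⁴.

T ≈ 457 K

At equilibrium, absorbed power = emitted power.
Absorbing cross-section = A = 0.006300 m²; emitting surface = A = 0.006300 m² (ratio 1).
S·A_cross = εσ·A_surf·T⁴  ⇒  T⁴ = S/(1σ).
T⁴ = 1.00·2470/(1·5.67×10⁻⁸) = 4.356×10¹⁰ K⁴.
T = (4.356×10¹⁰)^(1/4).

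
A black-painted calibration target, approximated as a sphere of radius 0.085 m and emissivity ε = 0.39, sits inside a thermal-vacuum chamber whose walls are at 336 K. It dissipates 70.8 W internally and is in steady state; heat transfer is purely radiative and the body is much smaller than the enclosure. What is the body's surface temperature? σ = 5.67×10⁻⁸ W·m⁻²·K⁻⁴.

For a small grey body in a large enclosure, net radiated power = εσA(T⁴ − T_w⁴).
Steady state: P = εσA(T⁴ − T_w⁴) with A = 4πr² = 0.09079 m².
T⁴ = P/(εσA) + T_w⁴ = 70.8/(0.39·5.67×10⁻⁸·0.09079) + (336)⁴
    = 3.526×10¹⁰ + 1.275×10¹⁰ = 4.801×10¹⁰ K⁴.

T ≈ 468 K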